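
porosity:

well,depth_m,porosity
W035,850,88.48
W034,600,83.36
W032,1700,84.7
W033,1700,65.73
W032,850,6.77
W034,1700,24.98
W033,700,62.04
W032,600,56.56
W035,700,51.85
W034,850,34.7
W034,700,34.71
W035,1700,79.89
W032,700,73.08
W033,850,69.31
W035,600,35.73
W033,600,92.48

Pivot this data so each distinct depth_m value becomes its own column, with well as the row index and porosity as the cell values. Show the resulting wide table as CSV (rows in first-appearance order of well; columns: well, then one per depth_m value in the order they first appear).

well,850,600,1700,700
W035,88.48,35.73,79.89,51.85
W034,34.7,83.36,24.98,34.71
W032,6.77,56.56,84.7,73.08
W033,69.31,92.48,65.73,62.04

Columns: well plus the 4 distinct depth_m values (850, 600, 1700, 700).
For example, row W035 column 850 takes porosity=88.48 from the long row (W035, 850).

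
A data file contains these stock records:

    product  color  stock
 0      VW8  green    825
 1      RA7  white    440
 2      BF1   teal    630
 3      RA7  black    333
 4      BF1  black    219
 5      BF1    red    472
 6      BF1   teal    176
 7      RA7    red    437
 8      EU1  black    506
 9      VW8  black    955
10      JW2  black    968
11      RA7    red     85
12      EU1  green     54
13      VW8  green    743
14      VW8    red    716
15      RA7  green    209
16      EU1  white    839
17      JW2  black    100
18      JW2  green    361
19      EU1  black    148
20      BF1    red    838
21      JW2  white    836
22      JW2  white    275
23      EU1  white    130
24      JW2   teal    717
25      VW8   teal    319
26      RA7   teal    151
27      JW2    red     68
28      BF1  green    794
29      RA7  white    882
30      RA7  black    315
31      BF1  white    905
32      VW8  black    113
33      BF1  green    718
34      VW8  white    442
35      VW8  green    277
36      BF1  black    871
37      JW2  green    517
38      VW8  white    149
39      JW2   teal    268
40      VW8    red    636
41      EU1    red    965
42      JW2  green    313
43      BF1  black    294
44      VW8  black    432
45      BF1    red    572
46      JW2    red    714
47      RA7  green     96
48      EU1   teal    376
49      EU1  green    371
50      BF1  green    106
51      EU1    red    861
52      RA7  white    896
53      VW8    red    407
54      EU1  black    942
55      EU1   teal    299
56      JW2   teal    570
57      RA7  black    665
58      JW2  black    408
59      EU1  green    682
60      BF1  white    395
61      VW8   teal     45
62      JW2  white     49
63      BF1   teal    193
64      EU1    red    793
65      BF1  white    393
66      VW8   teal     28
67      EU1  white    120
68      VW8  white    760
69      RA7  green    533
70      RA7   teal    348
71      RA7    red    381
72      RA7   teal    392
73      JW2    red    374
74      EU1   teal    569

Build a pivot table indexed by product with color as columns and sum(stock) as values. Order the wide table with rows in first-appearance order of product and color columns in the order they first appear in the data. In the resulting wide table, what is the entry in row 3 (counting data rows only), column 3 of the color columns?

999

With rows in first-appearance order of product, row 3 is product=BF1. color columns in first-appearance order: green, white, teal, black, red; column 3 is teal.
Long rows with product=BF1, color=teal: 630 + 176 + 193 = 999.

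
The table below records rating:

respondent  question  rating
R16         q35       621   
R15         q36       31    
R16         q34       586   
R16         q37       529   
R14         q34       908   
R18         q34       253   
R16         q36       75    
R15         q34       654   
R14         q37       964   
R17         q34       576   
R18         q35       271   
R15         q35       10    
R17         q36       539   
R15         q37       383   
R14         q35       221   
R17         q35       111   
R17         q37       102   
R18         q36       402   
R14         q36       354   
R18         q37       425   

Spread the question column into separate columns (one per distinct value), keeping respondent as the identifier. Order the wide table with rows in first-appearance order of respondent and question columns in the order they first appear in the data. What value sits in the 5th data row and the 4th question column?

With rows in first-appearance order of respondent, row 5 is respondent=R17. question columns in first-appearance order: q35, q36, q34, q37; column 4 is q37.
Long rows with respondent=R17, question=q37: rating = 102.

102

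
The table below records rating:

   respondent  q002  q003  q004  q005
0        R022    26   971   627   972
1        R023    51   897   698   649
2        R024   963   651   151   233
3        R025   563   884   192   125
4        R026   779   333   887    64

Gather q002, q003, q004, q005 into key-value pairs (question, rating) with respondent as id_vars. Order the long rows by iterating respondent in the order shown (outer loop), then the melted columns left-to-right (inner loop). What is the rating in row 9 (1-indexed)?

20 rows total (5 × 4). Row 9: index ⌊(9-1)/4⌋ = 2 into respondent → R024; (9-1) mod 4 = 0 into the melted columns → q002.
So row 9 is (R024, q002, 963); rating = 963.

963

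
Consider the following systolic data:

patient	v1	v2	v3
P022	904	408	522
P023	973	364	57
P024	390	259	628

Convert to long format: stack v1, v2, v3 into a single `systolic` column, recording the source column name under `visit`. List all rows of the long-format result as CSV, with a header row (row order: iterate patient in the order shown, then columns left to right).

patient,visit,systolic
P022,v1,904
P022,v2,408
P022,v3,522
P023,v1,973
P023,v2,364
P023,v3,57
P024,v1,390
P024,v2,259
P024,v3,628

Each (patient, column) pair becomes one row: 3 × 3 = 9 rows.
For example, (P022, v1) → systolic=904.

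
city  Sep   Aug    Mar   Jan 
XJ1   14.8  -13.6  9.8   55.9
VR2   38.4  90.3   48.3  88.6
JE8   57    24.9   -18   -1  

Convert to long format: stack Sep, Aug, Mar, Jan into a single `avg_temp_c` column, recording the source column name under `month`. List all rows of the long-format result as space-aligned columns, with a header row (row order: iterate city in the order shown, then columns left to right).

city  month  avg_temp_c
XJ1   Sep    14.8      
XJ1   Aug    -13.6     
XJ1   Mar    9.8       
XJ1   Jan    55.9      
VR2   Sep    38.4      
VR2   Aug    90.3      
VR2   Mar    48.3      
VR2   Jan    88.6      
JE8   Sep    57        
JE8   Aug    24.9      
JE8   Mar    -18       
JE8   Jan    -1        

Each (city, column) pair becomes one row: 3 × 4 = 12 rows.
For example, (XJ1, Sep) → avg_temp_c=14.8.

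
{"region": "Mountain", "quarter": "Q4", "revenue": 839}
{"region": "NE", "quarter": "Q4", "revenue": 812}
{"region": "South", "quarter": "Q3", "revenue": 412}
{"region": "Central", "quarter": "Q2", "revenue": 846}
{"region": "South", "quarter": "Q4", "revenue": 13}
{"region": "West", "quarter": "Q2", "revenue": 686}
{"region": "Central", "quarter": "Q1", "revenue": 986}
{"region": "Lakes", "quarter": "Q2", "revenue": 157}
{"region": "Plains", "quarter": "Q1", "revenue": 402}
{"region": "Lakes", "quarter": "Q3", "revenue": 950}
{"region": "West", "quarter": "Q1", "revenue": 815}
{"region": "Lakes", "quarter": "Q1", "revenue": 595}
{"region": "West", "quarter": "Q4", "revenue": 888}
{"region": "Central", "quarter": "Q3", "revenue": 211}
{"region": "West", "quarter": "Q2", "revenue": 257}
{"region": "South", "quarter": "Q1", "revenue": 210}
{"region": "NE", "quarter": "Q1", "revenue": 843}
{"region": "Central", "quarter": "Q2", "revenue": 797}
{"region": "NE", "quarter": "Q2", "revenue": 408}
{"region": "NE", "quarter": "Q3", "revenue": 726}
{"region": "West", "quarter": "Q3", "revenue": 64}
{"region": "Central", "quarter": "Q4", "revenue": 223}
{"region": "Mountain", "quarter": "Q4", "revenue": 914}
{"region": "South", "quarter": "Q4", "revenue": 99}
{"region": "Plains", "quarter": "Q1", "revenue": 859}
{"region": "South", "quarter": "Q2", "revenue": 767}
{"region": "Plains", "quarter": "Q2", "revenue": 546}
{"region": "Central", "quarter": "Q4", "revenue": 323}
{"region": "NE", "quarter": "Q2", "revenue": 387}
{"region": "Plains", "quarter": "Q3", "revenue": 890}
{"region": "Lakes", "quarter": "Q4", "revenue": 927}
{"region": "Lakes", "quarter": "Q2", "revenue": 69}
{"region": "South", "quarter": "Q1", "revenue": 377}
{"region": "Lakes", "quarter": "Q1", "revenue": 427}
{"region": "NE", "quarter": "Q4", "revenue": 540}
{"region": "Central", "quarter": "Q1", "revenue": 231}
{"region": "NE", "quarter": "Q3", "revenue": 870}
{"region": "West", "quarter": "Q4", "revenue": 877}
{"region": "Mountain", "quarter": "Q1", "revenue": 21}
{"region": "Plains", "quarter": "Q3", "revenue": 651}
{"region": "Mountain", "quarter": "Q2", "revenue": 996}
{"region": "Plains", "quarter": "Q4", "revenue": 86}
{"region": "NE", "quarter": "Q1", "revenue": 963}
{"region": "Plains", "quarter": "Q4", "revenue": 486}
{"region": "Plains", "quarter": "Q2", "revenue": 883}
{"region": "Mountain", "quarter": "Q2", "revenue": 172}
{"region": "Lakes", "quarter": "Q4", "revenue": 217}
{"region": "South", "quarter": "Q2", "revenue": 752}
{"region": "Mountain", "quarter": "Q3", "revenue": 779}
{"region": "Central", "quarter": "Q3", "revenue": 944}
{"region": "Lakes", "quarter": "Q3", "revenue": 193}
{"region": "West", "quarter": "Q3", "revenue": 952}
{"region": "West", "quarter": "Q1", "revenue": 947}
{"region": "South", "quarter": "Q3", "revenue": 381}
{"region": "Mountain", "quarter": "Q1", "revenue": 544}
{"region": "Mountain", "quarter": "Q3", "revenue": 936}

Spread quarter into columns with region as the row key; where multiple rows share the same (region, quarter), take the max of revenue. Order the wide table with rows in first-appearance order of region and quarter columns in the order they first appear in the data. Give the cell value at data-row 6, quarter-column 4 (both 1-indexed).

With rows in first-appearance order of region, row 6 is region=Lakes. quarter columns in first-appearance order: Q4, Q3, Q2, Q1; column 4 is Q1.
Long rows with region=Lakes, quarter=Q1: max(595, 427) = 595.

595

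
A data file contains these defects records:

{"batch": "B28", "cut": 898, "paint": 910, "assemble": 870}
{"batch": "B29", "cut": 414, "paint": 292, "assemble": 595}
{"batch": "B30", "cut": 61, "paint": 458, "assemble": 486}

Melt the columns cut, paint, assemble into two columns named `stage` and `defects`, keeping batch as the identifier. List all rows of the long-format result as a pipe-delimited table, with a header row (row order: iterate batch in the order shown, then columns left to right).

| batch | stage | defects |
| B28 | cut | 898 |
| B28 | paint | 910 |
| B28 | assemble | 870 |
| B29 | cut | 414 |
| B29 | paint | 292 |
| B29 | assemble | 595 |
| B30 | cut | 61 |
| B30 | paint | 458 |
| B30 | assemble | 486 |

Each (batch, column) pair becomes one row: 3 × 3 = 9 rows.
For example, (B28, cut) → defects=898.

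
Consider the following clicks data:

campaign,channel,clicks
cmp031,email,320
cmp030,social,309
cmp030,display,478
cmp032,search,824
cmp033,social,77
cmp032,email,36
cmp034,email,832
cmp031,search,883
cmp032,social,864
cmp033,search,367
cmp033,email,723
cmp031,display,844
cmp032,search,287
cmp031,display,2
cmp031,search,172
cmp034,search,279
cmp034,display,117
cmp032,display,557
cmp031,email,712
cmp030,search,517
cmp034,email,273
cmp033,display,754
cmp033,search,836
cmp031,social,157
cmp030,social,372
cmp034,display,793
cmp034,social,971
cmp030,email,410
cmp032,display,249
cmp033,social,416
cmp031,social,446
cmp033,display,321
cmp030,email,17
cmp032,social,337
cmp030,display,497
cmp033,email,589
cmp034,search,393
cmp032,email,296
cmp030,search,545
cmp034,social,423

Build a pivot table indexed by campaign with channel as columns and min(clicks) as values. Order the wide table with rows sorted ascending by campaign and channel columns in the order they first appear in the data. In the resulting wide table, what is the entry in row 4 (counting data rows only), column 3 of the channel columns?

With rows sorted ascending by campaign, row 4 is campaign=cmp033. channel columns in first-appearance order: email, social, display, search; column 3 is display.
Long rows with campaign=cmp033, channel=display: min(754, 321) = 321.

321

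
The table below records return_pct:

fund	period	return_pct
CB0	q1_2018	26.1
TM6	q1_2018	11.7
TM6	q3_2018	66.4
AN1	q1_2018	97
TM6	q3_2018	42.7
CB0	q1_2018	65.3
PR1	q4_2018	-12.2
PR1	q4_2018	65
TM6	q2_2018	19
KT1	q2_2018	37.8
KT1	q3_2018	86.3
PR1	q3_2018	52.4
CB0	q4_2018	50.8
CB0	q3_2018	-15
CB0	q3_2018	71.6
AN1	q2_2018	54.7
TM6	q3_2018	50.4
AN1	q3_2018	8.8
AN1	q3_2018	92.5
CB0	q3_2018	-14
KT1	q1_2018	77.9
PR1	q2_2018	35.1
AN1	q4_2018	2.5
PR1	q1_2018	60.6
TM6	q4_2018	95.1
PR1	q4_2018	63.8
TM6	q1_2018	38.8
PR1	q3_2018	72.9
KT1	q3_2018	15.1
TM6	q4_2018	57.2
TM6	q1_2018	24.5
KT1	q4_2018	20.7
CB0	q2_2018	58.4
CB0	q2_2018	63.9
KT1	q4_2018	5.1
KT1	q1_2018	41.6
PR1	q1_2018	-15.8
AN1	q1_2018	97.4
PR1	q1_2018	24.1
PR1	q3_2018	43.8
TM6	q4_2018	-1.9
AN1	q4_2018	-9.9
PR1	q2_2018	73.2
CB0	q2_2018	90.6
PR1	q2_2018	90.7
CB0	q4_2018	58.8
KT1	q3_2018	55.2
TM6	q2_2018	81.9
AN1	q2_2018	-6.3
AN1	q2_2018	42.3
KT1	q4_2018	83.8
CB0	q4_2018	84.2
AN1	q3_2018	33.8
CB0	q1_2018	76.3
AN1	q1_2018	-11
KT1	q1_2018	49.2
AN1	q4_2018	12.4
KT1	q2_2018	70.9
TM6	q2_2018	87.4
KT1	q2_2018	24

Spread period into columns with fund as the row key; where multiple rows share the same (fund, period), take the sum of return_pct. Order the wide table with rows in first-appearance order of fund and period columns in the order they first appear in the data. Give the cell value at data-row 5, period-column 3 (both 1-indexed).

109.6

With rows in first-appearance order of fund, row 5 is fund=KT1. period columns in first-appearance order: q1_2018, q3_2018, q4_2018, q2_2018; column 3 is q4_2018.
Long rows with fund=KT1, period=q4_2018: 20.7 + 5.1 + 83.8 = 109.6.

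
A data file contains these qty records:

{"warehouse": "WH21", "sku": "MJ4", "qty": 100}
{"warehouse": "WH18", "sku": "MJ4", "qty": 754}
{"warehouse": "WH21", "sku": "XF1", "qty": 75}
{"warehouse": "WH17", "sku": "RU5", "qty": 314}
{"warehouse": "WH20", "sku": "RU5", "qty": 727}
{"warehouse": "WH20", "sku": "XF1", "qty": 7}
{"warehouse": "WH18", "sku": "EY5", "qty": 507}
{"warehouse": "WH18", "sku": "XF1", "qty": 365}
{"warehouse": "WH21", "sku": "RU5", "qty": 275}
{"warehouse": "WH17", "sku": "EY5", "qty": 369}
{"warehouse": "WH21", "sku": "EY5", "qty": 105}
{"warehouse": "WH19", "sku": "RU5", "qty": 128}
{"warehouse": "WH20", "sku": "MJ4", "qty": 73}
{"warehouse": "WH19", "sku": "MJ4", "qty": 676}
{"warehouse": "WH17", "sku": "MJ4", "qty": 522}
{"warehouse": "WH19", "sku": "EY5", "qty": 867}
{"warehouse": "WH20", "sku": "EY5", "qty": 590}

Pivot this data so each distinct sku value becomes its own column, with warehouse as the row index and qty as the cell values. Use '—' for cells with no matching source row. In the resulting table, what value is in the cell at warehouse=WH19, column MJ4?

676

The long row with warehouse=WH19, sku=MJ4 has qty=676.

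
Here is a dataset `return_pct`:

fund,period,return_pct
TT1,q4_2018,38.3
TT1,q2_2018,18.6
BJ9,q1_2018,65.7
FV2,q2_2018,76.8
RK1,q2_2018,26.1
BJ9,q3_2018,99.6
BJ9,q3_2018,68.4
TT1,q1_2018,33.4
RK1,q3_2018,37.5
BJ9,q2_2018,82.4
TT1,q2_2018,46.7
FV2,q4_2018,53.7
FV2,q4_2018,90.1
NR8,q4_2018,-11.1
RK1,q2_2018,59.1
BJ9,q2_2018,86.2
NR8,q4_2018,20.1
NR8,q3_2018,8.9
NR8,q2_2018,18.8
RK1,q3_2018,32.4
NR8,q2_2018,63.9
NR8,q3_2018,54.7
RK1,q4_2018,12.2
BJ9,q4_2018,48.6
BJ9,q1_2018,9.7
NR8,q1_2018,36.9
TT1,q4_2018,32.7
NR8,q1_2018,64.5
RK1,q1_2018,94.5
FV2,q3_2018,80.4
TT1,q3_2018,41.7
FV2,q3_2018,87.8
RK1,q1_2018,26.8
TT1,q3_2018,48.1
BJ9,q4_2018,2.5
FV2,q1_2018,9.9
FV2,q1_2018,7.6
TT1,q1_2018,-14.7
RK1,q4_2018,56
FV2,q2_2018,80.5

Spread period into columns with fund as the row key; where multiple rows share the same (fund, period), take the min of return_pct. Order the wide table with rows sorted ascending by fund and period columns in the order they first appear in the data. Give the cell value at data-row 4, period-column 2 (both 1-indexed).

26.1

With rows sorted ascending by fund, row 4 is fund=RK1. period columns in first-appearance order: q4_2018, q2_2018, q1_2018, q3_2018; column 2 is q2_2018.
Long rows with fund=RK1, period=q2_2018: min(26.1, 59.1) = 26.1.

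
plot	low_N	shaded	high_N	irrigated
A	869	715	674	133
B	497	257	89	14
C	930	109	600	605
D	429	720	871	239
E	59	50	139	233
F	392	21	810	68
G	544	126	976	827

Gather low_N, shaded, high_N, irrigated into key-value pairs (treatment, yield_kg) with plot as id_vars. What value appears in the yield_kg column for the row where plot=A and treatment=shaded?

Unpivoting turns each (plot, wide-column) pair into one long row.
The wide cell at row A, column shaded holds 715, so the long row (A, shaded) has yield_kg=715.

715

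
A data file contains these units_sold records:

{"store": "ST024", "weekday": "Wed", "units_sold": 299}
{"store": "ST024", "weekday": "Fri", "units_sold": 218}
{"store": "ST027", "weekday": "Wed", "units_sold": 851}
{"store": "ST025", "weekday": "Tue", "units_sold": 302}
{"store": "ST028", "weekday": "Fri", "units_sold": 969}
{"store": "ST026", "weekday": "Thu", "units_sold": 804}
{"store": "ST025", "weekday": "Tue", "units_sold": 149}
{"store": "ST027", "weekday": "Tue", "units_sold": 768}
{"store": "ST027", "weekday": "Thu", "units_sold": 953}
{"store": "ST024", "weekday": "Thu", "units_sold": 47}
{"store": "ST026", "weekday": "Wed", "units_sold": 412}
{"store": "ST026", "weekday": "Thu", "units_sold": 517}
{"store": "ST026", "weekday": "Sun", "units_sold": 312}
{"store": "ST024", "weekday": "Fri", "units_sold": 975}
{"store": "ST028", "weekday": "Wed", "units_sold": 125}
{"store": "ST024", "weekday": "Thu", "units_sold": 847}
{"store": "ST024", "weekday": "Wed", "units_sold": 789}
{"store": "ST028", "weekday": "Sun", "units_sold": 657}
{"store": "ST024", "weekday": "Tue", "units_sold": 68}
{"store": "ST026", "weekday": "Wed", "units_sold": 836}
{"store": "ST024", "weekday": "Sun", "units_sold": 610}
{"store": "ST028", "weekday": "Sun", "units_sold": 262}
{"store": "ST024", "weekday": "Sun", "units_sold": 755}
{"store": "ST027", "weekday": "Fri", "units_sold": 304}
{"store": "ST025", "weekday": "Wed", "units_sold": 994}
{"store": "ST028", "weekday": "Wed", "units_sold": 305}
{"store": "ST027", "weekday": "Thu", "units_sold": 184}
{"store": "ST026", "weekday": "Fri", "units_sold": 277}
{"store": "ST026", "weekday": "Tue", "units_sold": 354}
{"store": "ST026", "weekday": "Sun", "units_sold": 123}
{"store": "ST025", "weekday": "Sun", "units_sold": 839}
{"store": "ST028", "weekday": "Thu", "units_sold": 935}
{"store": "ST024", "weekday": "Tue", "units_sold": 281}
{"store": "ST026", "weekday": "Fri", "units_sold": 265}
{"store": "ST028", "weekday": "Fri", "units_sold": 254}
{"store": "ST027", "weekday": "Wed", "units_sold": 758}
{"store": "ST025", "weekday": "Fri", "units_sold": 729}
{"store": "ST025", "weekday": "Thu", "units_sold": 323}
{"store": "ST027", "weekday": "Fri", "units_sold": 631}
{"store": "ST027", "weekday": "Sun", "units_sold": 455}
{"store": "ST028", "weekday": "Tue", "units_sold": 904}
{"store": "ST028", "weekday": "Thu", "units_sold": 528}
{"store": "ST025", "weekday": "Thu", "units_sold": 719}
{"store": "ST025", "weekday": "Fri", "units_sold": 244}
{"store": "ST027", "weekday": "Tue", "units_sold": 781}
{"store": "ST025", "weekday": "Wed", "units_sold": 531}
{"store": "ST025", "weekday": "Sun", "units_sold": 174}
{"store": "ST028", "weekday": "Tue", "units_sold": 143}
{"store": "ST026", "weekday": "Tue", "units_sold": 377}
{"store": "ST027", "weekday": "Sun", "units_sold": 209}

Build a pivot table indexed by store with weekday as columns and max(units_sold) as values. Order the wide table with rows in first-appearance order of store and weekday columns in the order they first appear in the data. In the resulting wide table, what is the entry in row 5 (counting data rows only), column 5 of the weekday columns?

With rows in first-appearance order of store, row 5 is store=ST026. weekday columns in first-appearance order: Wed, Fri, Tue, Thu, Sun; column 5 is Sun.
Long rows with store=ST026, weekday=Sun: max(312, 123) = 312.

312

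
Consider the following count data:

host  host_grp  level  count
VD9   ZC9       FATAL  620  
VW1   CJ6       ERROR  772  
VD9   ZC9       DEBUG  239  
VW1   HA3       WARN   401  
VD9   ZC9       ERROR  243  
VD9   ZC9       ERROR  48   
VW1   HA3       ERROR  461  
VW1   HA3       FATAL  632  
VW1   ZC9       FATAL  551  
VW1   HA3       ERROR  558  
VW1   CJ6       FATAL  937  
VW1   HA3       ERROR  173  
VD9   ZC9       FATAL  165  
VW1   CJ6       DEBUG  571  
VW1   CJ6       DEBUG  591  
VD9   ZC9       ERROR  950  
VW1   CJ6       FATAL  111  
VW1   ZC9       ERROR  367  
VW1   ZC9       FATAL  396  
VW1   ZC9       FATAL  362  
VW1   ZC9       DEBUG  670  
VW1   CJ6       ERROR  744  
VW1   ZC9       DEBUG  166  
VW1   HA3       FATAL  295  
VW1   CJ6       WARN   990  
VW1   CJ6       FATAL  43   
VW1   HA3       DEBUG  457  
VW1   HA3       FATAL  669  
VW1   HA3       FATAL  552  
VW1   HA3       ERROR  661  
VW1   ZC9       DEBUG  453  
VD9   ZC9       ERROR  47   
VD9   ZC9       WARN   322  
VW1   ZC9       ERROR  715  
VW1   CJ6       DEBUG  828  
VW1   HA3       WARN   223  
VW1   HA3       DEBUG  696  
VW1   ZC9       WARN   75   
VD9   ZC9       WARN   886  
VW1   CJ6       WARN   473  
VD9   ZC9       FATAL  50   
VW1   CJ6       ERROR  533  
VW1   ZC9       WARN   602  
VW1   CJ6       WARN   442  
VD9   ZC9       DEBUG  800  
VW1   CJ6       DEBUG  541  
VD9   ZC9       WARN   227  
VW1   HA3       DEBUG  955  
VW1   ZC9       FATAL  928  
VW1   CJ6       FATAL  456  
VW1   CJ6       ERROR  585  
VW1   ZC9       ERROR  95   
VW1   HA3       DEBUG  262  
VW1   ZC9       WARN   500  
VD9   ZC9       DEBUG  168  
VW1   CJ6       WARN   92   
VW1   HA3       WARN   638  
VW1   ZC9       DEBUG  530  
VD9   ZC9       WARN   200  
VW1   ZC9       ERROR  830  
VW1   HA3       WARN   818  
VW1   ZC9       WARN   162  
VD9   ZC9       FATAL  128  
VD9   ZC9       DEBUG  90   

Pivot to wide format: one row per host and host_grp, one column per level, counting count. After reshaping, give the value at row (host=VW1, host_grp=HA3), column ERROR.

Rows with host=VW1, host_grp=HA3 and level=ERROR: count values are 461, 558, 173, 661.
4 rows match — count = 4.

4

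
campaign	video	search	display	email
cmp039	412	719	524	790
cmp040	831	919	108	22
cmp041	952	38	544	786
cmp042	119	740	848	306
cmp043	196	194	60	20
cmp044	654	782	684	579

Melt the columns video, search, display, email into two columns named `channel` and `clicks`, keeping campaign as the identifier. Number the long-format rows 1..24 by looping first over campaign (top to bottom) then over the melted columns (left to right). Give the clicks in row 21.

24 rows total (6 × 4). Row 21: index ⌊(21-1)/4⌋ = 5 into campaign → cmp044; (21-1) mod 4 = 0 into the melted columns → video.
So row 21 is (cmp044, video, 654); clicks = 654.

654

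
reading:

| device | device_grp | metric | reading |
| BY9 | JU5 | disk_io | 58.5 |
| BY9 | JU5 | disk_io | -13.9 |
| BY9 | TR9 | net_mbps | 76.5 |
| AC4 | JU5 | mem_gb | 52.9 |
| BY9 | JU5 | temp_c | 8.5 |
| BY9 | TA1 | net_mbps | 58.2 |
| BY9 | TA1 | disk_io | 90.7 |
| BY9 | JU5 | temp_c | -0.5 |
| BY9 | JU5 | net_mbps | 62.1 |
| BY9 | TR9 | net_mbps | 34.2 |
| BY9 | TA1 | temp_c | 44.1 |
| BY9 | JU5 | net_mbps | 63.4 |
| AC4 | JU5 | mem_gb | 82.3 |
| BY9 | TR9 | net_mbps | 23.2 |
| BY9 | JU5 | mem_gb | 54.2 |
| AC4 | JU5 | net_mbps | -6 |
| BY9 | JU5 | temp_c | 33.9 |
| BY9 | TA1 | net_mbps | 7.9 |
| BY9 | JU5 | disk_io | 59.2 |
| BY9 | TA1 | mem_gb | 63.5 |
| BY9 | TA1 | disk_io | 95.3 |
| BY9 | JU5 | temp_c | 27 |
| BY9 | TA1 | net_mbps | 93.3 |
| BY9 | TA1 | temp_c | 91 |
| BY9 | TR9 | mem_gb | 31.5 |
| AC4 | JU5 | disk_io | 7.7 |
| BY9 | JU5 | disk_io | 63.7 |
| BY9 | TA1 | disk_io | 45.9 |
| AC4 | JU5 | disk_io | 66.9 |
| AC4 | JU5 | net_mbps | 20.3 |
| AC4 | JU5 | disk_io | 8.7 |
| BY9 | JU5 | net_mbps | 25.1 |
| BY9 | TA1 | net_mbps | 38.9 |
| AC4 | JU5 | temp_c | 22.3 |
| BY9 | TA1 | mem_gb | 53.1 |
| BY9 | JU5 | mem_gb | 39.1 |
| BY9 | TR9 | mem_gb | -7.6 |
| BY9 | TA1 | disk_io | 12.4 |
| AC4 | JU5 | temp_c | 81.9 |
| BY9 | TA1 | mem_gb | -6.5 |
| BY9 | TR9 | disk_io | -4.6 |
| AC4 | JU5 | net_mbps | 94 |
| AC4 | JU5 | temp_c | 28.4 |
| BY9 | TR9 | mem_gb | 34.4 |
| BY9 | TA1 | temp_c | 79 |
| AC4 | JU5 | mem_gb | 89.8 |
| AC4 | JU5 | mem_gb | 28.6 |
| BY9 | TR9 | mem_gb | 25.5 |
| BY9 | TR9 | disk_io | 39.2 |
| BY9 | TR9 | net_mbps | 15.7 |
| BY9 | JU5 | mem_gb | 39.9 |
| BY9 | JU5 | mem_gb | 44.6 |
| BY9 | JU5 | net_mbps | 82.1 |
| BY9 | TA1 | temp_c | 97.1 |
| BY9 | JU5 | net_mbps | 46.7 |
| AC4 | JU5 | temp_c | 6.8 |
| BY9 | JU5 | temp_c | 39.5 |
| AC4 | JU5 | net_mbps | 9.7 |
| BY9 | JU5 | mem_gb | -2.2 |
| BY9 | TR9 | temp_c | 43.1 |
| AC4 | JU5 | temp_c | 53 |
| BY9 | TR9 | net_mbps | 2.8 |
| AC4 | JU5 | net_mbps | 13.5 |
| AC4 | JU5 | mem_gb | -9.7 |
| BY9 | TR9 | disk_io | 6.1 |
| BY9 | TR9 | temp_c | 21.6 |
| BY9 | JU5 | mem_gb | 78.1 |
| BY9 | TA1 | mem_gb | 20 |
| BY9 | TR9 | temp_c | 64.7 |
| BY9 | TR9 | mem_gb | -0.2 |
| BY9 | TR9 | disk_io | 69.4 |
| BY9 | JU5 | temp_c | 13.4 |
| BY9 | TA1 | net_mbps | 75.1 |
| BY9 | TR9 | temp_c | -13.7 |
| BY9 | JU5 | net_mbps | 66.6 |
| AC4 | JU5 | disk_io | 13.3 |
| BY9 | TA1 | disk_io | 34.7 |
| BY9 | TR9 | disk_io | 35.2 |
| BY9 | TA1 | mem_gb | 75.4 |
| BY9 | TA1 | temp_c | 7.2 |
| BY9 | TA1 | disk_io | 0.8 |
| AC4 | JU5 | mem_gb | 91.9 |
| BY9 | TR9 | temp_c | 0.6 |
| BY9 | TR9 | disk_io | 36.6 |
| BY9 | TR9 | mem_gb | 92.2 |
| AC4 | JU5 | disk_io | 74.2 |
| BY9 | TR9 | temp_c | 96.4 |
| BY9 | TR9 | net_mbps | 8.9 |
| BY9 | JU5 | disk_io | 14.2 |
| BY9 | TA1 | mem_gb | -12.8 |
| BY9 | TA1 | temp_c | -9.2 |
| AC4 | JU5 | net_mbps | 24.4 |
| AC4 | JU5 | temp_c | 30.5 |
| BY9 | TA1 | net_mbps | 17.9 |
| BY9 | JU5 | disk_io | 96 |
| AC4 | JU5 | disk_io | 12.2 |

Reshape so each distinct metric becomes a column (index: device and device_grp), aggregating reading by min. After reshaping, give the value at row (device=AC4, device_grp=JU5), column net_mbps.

Rows with device=AC4, device_grp=JU5 and metric=net_mbps: reading values are -6, 20.3, 94, 9.7, 13.5, 24.4.
min(-6, 20.3, 94, 9.7, 13.5, 24.4) = -6.

-6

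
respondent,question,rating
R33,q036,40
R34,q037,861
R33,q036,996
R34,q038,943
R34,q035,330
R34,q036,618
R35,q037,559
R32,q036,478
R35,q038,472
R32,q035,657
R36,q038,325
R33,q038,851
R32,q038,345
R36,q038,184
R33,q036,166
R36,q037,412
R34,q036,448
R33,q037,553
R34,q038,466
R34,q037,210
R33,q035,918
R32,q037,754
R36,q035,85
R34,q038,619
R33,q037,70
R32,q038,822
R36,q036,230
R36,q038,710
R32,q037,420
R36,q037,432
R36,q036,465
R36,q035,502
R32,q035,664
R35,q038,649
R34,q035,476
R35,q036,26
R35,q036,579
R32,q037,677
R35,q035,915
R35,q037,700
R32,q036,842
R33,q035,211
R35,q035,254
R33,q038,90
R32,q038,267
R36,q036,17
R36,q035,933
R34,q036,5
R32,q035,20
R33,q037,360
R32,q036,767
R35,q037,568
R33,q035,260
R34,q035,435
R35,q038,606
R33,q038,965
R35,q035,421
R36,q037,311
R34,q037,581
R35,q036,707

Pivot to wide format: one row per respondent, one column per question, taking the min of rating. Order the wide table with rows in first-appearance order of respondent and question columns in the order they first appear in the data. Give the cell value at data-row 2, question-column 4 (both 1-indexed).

330

With rows in first-appearance order of respondent, row 2 is respondent=R34. question columns in first-appearance order: q036, q037, q038, q035; column 4 is q035.
Long rows with respondent=R34, question=q035: min(330, 476, 435) = 330.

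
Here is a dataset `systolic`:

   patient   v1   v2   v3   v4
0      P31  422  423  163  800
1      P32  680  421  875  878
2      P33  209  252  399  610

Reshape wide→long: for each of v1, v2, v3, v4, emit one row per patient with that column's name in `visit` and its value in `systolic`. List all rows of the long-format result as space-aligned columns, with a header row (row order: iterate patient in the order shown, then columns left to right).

patient  visit  systolic
P31      v1     422     
P31      v2     423     
P31      v3     163     
P31      v4     800     
P32      v1     680     
P32      v2     421     
P32      v3     875     
P32      v4     878     
P33      v1     209     
P33      v2     252     
P33      v3     399     
P33      v4     610     

Each (patient, column) pair becomes one row: 3 × 4 = 12 rows.
For example, (P31, v1) → systolic=422.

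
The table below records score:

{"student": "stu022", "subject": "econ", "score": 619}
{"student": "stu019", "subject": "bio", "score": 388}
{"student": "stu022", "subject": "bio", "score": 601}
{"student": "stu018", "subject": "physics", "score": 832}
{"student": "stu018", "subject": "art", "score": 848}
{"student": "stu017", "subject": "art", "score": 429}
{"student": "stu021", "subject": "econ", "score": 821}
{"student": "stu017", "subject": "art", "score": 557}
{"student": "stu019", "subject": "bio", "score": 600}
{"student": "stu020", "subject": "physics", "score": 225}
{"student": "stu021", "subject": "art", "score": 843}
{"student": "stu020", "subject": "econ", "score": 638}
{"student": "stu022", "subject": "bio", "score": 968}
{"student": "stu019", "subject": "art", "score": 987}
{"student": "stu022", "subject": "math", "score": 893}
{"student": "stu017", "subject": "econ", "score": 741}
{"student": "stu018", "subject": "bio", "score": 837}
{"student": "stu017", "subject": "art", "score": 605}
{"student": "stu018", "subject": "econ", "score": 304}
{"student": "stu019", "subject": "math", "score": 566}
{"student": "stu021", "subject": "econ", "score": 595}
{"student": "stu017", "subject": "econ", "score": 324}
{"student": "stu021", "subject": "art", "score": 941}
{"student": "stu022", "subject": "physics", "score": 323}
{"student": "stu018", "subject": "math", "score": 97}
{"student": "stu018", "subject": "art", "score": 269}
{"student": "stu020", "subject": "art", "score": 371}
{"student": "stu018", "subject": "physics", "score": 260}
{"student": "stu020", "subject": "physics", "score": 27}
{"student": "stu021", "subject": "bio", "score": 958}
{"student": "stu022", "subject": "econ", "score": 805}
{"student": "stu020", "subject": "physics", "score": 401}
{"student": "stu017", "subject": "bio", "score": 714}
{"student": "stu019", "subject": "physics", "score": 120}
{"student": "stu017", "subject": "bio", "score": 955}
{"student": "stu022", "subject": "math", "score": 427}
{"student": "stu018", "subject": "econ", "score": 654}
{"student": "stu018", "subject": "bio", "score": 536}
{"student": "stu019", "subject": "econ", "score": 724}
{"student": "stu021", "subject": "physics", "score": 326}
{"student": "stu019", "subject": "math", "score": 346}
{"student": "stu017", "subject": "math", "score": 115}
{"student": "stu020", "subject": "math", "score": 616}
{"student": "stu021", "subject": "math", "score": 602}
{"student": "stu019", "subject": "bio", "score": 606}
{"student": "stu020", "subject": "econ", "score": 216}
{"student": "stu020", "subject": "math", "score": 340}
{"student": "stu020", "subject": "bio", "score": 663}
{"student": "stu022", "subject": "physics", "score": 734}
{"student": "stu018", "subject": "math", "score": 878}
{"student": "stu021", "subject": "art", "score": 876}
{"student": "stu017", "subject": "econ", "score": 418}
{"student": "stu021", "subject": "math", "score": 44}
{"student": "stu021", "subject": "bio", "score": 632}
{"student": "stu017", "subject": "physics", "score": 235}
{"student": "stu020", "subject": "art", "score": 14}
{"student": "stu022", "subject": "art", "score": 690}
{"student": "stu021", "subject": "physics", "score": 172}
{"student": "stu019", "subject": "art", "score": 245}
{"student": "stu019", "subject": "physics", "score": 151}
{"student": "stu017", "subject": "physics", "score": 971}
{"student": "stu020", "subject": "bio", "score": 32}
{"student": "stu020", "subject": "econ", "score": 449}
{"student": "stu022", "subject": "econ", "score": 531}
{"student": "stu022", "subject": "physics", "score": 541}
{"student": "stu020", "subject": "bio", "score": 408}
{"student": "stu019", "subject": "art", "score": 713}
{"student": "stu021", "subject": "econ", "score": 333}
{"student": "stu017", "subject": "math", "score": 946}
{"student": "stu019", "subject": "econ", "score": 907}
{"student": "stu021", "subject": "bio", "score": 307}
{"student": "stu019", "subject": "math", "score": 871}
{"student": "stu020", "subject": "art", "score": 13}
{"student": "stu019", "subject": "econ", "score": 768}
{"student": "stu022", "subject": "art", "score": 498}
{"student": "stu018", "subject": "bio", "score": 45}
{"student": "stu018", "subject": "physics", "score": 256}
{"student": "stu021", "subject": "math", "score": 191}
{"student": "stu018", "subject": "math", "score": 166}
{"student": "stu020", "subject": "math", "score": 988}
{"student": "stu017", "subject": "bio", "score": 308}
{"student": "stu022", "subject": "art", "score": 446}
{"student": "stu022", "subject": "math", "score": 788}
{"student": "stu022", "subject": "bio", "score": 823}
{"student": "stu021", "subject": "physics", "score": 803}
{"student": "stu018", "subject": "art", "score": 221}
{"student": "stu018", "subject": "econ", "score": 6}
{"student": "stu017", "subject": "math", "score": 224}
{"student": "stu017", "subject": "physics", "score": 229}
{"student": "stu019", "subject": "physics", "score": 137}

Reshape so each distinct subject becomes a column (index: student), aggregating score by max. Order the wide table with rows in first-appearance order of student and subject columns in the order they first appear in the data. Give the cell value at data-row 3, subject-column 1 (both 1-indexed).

654

With rows in first-appearance order of student, row 3 is student=stu018. subject columns in first-appearance order: econ, bio, physics, art, math; column 1 is econ.
Long rows with student=stu018, subject=econ: max(304, 654, 6) = 654.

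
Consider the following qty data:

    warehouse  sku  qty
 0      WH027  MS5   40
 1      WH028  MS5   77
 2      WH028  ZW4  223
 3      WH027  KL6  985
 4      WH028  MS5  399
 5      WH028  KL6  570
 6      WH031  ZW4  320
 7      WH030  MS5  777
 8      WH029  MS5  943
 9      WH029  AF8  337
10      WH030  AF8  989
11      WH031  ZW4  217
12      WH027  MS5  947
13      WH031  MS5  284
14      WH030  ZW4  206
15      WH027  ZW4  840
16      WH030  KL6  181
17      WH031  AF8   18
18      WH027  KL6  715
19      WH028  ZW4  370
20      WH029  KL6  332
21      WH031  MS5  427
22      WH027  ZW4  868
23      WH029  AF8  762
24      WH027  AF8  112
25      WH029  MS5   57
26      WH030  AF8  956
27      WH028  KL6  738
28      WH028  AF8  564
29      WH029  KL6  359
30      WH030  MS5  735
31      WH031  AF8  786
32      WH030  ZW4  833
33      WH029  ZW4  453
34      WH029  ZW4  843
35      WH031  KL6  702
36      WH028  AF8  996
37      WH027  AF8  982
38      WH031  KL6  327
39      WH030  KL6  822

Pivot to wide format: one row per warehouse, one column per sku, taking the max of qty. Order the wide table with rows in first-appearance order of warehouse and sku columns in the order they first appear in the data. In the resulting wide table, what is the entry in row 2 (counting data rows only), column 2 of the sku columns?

370

With rows in first-appearance order of warehouse, row 2 is warehouse=WH028. sku columns in first-appearance order: MS5, ZW4, KL6, AF8; column 2 is ZW4.
Long rows with warehouse=WH028, sku=ZW4: max(223, 370) = 370.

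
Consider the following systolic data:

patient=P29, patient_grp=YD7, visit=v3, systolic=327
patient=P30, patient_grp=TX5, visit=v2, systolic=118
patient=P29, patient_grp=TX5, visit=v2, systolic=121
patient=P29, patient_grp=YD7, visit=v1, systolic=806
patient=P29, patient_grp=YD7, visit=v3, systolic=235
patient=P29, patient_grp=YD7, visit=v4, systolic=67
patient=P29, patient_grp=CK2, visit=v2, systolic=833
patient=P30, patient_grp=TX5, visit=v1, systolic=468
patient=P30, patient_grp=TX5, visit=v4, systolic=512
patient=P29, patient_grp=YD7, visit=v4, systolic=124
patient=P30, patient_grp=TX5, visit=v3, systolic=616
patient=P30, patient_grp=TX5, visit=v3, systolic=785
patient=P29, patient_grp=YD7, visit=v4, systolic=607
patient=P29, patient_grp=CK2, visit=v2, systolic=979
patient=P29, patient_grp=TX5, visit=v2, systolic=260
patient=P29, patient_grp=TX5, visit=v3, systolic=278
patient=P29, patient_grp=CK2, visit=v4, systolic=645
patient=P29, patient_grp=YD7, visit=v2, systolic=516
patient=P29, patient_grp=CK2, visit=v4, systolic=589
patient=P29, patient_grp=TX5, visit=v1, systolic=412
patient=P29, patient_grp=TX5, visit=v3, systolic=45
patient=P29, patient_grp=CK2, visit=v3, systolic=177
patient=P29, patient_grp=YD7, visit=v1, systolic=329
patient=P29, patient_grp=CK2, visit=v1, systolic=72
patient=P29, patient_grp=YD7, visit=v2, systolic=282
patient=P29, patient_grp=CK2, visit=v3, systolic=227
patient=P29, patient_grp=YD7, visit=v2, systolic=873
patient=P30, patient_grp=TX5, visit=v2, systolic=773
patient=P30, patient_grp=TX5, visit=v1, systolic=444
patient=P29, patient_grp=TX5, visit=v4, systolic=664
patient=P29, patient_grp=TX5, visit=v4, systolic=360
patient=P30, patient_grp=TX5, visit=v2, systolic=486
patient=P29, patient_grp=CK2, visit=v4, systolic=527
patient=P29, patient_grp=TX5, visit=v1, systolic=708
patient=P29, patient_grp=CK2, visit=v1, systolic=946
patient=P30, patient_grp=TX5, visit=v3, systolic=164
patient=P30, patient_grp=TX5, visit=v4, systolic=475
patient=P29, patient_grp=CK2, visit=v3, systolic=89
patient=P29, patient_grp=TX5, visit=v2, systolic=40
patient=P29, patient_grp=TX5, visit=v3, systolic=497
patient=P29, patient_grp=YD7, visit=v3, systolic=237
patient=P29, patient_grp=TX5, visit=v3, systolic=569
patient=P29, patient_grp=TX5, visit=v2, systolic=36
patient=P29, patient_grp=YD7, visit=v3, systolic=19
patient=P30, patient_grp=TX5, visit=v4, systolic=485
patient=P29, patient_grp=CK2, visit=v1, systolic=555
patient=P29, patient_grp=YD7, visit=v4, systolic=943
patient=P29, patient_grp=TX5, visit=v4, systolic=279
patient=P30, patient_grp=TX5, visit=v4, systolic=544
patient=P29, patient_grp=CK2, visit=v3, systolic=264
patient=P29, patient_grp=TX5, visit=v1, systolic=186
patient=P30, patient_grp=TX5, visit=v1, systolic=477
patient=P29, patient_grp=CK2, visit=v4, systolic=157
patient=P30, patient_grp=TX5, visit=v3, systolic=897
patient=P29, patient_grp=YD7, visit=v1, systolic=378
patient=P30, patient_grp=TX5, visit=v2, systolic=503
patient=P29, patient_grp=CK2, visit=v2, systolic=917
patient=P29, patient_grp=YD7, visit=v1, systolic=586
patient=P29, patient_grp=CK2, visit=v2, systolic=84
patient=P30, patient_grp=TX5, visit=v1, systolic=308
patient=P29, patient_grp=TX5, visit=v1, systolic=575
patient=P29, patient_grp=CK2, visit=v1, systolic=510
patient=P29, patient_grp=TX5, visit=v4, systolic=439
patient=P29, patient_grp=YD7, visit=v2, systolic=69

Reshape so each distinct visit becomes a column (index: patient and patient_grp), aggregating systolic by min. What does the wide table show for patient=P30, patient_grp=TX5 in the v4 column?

475

Rows with patient=P30, patient_grp=TX5 and visit=v4: systolic values are 512, 475, 485, 544.
min(512, 475, 485, 544) = 475.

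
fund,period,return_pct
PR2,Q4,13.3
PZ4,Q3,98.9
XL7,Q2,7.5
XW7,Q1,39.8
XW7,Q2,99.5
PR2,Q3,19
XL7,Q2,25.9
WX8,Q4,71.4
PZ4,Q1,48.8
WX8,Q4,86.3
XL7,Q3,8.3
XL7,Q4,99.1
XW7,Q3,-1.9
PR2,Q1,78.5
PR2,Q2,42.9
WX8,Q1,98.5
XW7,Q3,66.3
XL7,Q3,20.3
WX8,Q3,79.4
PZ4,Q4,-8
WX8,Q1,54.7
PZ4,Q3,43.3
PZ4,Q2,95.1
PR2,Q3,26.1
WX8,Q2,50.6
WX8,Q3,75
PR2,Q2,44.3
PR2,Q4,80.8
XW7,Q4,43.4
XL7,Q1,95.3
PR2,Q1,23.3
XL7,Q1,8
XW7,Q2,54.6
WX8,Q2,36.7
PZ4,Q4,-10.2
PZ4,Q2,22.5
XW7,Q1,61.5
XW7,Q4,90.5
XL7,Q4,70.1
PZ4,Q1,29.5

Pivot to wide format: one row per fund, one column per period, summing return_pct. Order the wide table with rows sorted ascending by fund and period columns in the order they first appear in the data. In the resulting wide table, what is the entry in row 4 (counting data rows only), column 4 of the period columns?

103.3

With rows sorted ascending by fund, row 4 is fund=XL7. period columns in first-appearance order: Q4, Q3, Q2, Q1; column 4 is Q1.
Long rows with fund=XL7, period=Q1: 95.3 + 8 = 103.3.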